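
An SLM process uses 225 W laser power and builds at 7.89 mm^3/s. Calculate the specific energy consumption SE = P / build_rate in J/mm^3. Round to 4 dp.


SE = 225 / 7.89 = 28.5171 J/mm^3


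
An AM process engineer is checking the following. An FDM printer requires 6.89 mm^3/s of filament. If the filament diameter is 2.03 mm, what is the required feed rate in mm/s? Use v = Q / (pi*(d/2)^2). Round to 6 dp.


A = pi*(2.03/2)^2 = 3.236547
v = 6.89 / 3.236547 = 2.128812 mm/s


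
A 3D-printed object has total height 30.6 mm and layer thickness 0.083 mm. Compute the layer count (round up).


Layers = ceil(30.6/0.083) = 369


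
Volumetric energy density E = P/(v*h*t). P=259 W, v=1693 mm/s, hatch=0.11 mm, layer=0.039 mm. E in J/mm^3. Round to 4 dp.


E = 259 / (1693*0.11*0.039) = 35.6603 J/mm^3


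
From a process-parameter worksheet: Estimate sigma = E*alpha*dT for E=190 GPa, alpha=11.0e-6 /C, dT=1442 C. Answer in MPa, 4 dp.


sigma = 190*1000 * 11.0e-6 * 1442 = 3013.78 MPa


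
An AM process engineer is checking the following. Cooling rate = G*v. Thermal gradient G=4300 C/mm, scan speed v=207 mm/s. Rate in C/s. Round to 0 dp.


CR = 4300 * 207 = 890100 C/s


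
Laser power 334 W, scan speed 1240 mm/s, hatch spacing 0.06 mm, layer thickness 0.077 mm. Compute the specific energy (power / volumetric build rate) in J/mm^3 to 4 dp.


Build rate = 1240 * 0.06 * 0.077 = 5.7288 mm^3/s
SE = 334 / 5.7288 = 58.3019 J/mm^3


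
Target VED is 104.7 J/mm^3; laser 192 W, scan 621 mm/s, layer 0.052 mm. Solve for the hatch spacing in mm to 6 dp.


h = 192 / (104.7*621*0.052) = 0.056788 mm


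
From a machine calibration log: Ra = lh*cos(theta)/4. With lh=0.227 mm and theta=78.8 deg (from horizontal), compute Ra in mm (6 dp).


Ra = 0.227 * cos(78.8) / 4 = 0.011023 mm


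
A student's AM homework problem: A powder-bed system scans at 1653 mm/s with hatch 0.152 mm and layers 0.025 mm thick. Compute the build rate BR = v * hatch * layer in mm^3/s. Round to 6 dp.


Rate = 1653 * 0.152 * 0.025 = 6.2814 mm^3/s


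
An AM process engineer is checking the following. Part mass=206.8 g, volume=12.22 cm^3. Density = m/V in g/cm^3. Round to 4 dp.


rho = 206.8 / 12.22 = 16.9231 g/cm^3


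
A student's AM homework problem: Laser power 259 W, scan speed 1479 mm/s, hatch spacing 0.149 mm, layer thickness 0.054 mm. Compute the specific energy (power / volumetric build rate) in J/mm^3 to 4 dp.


Build rate = 1479 * 0.149 * 0.054 = 11.900034 mm^3/s
SE = 259 / 11.900034 = 21.7646 J/mm^3


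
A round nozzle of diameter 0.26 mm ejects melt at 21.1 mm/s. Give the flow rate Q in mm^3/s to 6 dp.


A = pi*(0.26/2)^2 = 0.05309292 mm^2
Q = 0.05309292 * 21.1 = 1.120261 mm^3/s


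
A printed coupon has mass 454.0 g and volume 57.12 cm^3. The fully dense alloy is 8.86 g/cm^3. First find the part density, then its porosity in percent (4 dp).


rho_part = 454.0 / 57.12 = 7.94817927 g/cm^3
Porosity = (1 - 7.94817927/8.86)*100 = 10.2914 %


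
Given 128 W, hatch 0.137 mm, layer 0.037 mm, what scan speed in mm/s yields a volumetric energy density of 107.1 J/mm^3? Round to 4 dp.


v = 128 / (107.1*0.137*0.037) = 235.7752 mm/s


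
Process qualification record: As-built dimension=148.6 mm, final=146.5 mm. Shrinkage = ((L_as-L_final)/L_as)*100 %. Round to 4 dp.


Shrinkage = ((148.6-146.5)/148.6)*100 = 1.4132 %


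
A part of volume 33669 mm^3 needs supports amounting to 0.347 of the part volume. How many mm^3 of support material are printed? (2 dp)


V_support = 33669 * 0.347 = 11683.14 mm^3


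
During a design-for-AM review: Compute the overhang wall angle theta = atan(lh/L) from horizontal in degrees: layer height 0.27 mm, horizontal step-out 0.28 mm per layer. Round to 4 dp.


angle = atan(0.27/0.28) = 43.9584 degrees


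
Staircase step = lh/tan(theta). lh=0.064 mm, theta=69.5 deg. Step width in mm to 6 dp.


step = 0.064 / tan(69.5) = 0.023929 mm


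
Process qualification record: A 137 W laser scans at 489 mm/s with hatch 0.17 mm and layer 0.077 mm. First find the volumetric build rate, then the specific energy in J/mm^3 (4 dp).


Build rate = 489 * 0.17 * 0.077 = 6.40101 mm^3/s
SE = 137 / 6.40101 = 21.4029 J/mm^3


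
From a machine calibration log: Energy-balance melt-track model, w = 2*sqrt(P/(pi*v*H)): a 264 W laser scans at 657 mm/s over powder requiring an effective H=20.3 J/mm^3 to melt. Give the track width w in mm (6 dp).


w = 2*sqrt(264/(pi*657*20.3)) = 0.158755 mm


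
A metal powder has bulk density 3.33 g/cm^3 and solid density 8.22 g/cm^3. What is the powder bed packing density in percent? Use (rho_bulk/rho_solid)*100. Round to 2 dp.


Packing = (3.33/8.22)*100 = 40.51 %


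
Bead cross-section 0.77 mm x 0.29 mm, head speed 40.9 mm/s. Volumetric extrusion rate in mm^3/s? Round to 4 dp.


Rate = 0.77 * 0.29 * 40.9 = 9.133 mm^3/s


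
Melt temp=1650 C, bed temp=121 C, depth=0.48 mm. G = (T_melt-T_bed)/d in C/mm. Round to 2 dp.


G = (1650-121)/0.48 = 3185.42 C/mm


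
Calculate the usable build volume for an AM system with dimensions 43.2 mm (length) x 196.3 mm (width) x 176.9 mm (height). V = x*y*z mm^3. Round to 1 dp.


V = 43.2 * 196.3 * 176.9 = 1500140.3 mm^3


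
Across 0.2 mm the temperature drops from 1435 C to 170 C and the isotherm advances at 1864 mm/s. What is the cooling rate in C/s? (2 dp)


G = (1435-170)/0.2 = 6325.0 C/mm
CR = 6325.0 * 1864 = 11789800.0 C/s


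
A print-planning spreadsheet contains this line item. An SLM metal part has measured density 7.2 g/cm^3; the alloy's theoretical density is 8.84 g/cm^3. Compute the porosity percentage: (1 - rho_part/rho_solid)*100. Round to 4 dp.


Porosity = (1-7.2/8.84)*100 = 18.552 %


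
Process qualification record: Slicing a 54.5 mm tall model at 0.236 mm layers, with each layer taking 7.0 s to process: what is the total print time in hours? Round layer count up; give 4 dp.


Layers = ceil(54.5/0.236) = 231
t = 231 * 7.0 / 3600 = 0.4492 hrs


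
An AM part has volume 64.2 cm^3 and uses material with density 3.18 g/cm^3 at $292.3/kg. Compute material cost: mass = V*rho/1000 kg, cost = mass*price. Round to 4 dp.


Mass = 64.2*3.18/1000 = 0.204156 kg
Cost = 0.204156 * 292.3 = 59.6748 $


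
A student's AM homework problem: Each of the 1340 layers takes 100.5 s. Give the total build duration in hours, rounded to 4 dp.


t = 1340 * 100.5 / 3600 = 37.4083 hrs


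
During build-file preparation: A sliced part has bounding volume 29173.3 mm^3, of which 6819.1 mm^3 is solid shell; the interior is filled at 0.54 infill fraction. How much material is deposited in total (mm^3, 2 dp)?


V_infill = (29173.3 - 6819.1) * 0.54 = 12071.27
V_total = 6819.1 + 12071.27 = 18890.37 mm^3


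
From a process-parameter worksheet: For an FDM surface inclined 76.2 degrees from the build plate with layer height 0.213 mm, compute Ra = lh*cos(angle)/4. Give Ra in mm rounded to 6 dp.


Ra = 0.213 * cos(76.2) / 4 = 0.012702 mm


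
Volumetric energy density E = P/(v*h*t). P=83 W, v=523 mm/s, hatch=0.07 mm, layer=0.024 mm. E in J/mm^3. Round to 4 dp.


E = 83 / (523*0.07*0.024) = 94.4642 J/mm^3


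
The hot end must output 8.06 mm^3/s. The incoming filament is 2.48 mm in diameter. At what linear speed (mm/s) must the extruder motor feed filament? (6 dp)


A = pi*(2.48/2)^2 = 4.830513
v = 8.06 / 4.830513 = 1.66856 mm/s


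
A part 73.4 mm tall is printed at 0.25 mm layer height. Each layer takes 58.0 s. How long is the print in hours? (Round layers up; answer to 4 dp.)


Layers = ceil(73.4/0.25) = 294
t = 294 * 58.0 / 3600 = 4.7367 hrs


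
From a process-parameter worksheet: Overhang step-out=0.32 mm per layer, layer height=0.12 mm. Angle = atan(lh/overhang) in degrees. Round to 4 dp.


angle = atan(0.12/0.32) = 20.556 degrees


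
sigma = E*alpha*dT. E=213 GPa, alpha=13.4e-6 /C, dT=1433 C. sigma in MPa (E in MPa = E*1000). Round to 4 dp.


sigma = 213*1000 * 13.4e-6 * 1433 = 4090.0686 MPa


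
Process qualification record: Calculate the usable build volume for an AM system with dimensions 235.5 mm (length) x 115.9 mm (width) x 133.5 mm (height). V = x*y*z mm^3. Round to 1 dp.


V = 235.5 * 115.9 * 133.5 = 3643809.1 mm^3


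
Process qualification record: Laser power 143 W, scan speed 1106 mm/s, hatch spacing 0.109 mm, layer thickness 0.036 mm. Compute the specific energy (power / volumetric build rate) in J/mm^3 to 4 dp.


Build rate = 1106 * 0.109 * 0.036 = 4.339944 mm^3/s
SE = 143 / 4.339944 = 32.9497 J/mm^3


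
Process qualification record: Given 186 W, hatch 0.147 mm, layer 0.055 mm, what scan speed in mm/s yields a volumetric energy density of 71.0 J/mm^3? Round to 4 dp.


v = 186 / (71.0*0.147*0.055) = 324.0221 mm/s


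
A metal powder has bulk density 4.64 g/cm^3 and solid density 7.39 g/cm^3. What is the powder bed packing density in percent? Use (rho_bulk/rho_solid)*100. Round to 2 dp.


Packing = (4.64/7.39)*100 = 62.79 %


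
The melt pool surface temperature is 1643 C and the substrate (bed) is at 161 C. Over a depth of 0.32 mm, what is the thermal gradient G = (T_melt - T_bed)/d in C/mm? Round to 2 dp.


G = (1643-161)/0.32 = 4631.25 C/mm


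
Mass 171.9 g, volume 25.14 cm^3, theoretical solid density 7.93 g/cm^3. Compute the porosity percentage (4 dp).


rho_part = 171.9 / 25.14 = 6.83770883 g/cm^3
Porosity = (1 - 6.83770883/7.93)*100 = 13.7742 %


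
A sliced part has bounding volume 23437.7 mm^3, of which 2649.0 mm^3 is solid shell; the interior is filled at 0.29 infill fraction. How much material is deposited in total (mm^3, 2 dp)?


V_infill = (23437.7 - 2649.0) * 0.29 = 6028.72
V_total = 2649.0 + 6028.72 = 8677.72 mm^3


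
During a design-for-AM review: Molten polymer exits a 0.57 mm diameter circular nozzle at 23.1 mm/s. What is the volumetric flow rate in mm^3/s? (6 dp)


A = pi*(0.57/2)^2 = 0.25517586 mm^2
Q = 0.25517586 * 23.1 = 5.894562 mm^3/s


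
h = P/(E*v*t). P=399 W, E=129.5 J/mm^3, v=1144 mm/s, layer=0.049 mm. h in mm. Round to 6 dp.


h = 399 / (129.5*1144*0.049) = 0.054964 mm


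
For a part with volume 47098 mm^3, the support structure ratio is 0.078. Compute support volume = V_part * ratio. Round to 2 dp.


V_support = 47098 * 0.078 = 3673.64 mm^3


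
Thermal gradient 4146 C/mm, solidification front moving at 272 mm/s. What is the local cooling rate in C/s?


CR = 4146 * 272 = 1127712 C/s


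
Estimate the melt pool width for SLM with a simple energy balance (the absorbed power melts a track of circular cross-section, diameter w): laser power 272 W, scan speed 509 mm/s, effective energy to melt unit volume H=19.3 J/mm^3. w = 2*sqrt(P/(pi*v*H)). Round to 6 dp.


w = 2*sqrt(272/(pi*509*19.3)) = 0.18776 mm


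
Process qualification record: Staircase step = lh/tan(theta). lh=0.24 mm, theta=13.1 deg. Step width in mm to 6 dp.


step = 0.24 / tan(13.1) = 1.031339 mm


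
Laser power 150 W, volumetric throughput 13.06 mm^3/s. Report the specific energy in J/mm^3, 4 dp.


SE = 150 / 13.06 = 11.4855 J/mm^3


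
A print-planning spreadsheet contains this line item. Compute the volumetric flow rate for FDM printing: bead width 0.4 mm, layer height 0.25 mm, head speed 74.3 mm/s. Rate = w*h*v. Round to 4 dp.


Rate = 0.4 * 0.25 * 74.3 = 7.43 mm^3/s


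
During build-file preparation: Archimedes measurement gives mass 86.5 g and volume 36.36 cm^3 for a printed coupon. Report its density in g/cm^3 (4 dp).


rho = 86.5 / 36.36 = 2.379 g/cm^3


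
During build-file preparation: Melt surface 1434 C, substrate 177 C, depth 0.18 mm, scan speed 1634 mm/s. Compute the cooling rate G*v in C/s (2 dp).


G = (1434-177)/0.18 = 6983.33333333 C/mm
CR = 6983.33333333 * 1634 = 11410766.67 C/s


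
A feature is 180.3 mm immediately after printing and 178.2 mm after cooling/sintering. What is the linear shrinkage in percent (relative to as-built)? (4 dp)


Shrinkage = ((180.3-178.2)/180.3)*100 = 1.1647 %


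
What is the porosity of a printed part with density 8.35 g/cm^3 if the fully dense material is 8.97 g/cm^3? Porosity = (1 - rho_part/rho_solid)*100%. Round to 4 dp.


Porosity = (1-8.35/8.97)*100 = 6.9119 %


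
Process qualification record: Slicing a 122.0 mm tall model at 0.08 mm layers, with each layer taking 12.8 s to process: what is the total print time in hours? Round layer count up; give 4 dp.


Layers = ceil(122.0/0.08) = 1525
t = 1525 * 12.8 / 3600 = 5.4222 hrs


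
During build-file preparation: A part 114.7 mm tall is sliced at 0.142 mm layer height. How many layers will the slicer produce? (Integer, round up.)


Layers = ceil(114.7/0.142) = 808


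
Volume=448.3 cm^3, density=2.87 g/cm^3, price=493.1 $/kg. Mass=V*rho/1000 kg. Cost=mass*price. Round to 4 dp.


Mass = 448.3*2.87/1000 = 1.286621 kg
Cost = 1.286621 * 493.1 = 634.4328 $


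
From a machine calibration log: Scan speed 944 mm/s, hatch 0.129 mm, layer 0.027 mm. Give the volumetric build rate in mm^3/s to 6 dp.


Rate = 944 * 0.129 * 0.027 = 3.287952 mm^3/s


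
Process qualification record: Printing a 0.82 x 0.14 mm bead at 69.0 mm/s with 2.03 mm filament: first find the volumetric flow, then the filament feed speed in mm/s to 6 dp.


Q = 0.82 * 0.14 * 69.0 = 7.9212 mm^3/s
A_fil = pi*(2.03/2)^2 = 3.23654729 mm^2
v_feed = 7.9212 / 3.23654729 = 2.447423 mm/s


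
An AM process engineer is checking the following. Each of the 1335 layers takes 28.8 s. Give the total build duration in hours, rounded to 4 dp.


t = 1335 * 28.8 / 3600 = 10.68 hrs


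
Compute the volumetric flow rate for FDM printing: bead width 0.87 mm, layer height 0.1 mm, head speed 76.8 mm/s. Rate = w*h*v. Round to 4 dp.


Rate = 0.87 * 0.1 * 76.8 = 6.6816 mm^3/s


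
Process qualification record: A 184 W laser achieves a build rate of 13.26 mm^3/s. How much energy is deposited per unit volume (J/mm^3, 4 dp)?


SE = 184 / 13.26 = 13.8763 J/mm^3


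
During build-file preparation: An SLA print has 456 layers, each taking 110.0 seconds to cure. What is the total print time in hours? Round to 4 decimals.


t = 456 * 110.0 / 3600 = 13.9333 hrs


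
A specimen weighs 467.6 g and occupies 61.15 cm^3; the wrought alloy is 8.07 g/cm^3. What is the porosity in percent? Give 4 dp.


rho_part = 467.6 / 61.15 = 7.64677024 g/cm^3
Porosity = (1 - 7.64677024/8.07)*100 = 5.2445 %


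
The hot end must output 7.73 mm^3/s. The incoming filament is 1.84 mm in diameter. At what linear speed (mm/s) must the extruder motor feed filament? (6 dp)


A = pi*(1.84/2)^2 = 2.659044
v = 7.73 / 2.659044 = 2.90706 mm/s


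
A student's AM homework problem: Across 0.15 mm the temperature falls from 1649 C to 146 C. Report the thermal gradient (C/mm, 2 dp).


G = (1649-146)/0.15 = 10020.0 C/mm


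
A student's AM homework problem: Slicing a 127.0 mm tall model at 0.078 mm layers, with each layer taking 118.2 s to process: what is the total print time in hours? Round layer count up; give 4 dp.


Layers = ceil(127.0/0.078) = 1629
t = 1629 * 118.2 / 3600 = 53.4855 hrs


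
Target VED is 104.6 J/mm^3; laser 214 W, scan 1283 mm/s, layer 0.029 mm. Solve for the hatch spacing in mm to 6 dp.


h = 214 / (104.6*1283*0.029) = 0.054987 mm


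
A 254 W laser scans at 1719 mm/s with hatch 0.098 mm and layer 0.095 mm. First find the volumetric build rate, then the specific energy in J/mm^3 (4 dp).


Build rate = 1719 * 0.098 * 0.095 = 16.00389 mm^3/s
SE = 254 / 16.00389 = 15.8711 J/mm^3


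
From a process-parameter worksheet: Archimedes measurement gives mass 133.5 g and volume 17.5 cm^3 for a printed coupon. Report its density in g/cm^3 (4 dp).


rho = 133.5 / 17.5 = 7.6286 g/cm^3


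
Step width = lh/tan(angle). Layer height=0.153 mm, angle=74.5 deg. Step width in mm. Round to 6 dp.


step = 0.153 / tan(74.5) = 0.042431 mm


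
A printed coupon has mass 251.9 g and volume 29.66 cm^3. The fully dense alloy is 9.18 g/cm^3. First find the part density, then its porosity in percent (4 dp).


rho_part = 251.9 / 29.66 = 8.49291976 g/cm^3
Porosity = (1 - 8.49291976/9.18)*100 = 7.4845 %


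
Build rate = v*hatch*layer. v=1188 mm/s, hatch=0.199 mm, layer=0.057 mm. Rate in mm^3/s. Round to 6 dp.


Rate = 1188 * 0.199 * 0.057 = 13.475484 mm^3/s


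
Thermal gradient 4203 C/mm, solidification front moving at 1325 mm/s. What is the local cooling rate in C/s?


CR = 4203 * 1325 = 5568975 C/s


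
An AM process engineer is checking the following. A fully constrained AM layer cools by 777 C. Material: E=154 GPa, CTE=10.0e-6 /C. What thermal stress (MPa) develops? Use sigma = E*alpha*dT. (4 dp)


sigma = 154*1000 * 10.0e-6 * 777 = 1196.58 MPa


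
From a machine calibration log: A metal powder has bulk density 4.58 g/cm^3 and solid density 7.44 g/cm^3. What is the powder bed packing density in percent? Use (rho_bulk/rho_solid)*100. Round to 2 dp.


Packing = (4.58/7.44)*100 = 61.56 %


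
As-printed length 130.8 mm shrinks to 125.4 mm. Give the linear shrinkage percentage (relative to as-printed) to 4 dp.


Shrinkage = ((130.8-125.4)/130.8)*100 = 4.1284 %


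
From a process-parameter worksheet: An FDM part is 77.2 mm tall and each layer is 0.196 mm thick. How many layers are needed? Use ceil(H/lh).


Layers = ceil(77.2/0.196) = 394


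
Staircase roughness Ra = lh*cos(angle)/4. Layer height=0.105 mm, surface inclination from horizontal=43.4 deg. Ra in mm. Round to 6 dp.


Ra = 0.105 * cos(43.4) / 4 = 0.019073 mm


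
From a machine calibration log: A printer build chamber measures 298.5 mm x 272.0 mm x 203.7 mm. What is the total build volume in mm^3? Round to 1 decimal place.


V = 298.5 * 272.0 * 203.7 = 16538810.4 mm^3


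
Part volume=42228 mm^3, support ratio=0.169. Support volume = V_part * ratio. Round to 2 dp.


V_support = 42228 * 0.169 = 7136.53 mm^3


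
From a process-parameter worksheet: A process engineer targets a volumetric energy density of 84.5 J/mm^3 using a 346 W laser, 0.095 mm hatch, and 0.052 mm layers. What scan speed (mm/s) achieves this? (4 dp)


v = 346 / (84.5*0.095*0.052) = 828.8815 mm/s


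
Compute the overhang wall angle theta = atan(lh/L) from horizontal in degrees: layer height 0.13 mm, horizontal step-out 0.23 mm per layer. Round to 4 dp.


angle = atan(0.13/0.23) = 29.4759 degrees


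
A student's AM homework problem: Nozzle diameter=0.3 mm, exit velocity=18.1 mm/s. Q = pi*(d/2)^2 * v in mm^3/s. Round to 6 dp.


A = pi*(0.3/2)^2 = 0.07068583 mm^2
Q = 0.07068583 * 18.1 = 1.279414 mm^3/s


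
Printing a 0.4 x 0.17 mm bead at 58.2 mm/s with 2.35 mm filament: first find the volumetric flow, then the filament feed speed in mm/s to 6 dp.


Q = 0.4 * 0.17 * 58.2 = 3.9576 mm^3/s
A_fil = pi*(2.35/2)^2 = 4.33736136 mm^2
v_feed = 3.9576 / 4.33736136 = 0.912444 mm/s


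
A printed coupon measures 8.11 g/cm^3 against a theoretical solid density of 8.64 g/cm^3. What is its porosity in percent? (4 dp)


Porosity = (1-8.11/8.64)*100 = 6.1343 %


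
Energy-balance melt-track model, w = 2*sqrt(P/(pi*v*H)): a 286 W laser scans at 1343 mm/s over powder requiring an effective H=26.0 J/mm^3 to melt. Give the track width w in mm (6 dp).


w = 2*sqrt(286/(pi*1343*26.0)) = 0.102121 mm


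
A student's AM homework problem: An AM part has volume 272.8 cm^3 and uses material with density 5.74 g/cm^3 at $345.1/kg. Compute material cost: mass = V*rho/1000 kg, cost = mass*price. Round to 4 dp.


Mass = 272.8*5.74/1000 = 1.565872 kg
Cost = 1.565872 * 345.1 = 540.3824 $


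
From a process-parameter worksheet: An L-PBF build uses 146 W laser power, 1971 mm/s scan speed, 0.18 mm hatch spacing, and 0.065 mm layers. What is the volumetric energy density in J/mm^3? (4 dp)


E = 146 / (1971*0.18*0.065) = 6.3311 J/mm^3


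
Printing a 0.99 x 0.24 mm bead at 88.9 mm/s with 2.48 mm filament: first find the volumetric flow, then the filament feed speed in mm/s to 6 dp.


Q = 0.99 * 0.24 * 88.9 = 21.12264 mm^3/s
A_fil = pi*(2.48/2)^2 = 4.83051286 mm^2
v_feed = 21.12264 / 4.83051286 = 4.372753 mm/s


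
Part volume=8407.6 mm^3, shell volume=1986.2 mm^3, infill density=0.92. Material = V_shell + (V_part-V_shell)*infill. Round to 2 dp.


V_infill = (8407.6 - 1986.2) * 0.92 = 5907.69
V_total = 1986.2 + 5907.69 = 7893.89 mm^3


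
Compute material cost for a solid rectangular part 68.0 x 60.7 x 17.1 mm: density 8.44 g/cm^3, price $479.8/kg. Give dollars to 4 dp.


V = 68.0 * 60.7 * 17.1 = 70581.96 mm^3 = 70.58196 cm^3
Mass = 70.58196 * 8.44 / 1000 = 0.59571174 kg
Cost = 0.59571174 * 479.8 = 285.8225 $


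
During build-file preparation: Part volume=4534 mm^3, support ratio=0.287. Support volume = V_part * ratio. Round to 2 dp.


V_support = 4534 * 0.287 = 1301.26 mm^3


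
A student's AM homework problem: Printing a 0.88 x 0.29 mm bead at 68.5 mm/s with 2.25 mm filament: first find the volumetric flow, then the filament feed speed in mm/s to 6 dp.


Q = 0.88 * 0.29 * 68.5 = 17.4812 mm^3/s
A_fil = pi*(2.25/2)^2 = 3.9760782 mm^2
v_feed = 17.4812 / 3.9760782 = 4.396594 mm/s


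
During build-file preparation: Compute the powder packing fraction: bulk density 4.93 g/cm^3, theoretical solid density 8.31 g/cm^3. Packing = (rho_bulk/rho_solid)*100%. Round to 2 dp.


Packing = (4.93/8.31)*100 = 59.33 %


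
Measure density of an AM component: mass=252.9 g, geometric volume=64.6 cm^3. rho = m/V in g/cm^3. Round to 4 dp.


rho = 252.9 / 64.6 = 3.9149 g/cm^3


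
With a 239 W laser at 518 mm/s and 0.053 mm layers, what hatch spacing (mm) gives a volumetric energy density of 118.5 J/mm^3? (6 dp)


h = 239 / (118.5*518*0.053) = 0.073464 mm


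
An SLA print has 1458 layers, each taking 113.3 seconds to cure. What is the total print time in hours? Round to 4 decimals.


t = 1458 * 113.3 / 3600 = 45.8865 hrs


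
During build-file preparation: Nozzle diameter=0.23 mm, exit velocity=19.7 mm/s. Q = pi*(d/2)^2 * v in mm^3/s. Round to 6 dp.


A = pi*(0.23/2)^2 = 0.04154756 mm^2
Q = 0.04154756 * 19.7 = 0.818487 mm^3/s


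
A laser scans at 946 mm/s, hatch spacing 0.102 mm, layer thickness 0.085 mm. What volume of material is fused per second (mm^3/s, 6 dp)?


Rate = 946 * 0.102 * 0.085 = 8.20182 mm^3/s


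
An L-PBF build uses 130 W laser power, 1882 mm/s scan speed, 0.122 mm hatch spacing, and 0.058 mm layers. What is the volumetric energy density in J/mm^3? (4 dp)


E = 130 / (1882*0.122*0.058) = 9.7619 J/mm^3


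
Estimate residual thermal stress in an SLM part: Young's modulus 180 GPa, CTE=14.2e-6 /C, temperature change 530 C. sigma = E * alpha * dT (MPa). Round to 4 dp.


sigma = 180*1000 * 14.2e-6 * 530 = 1354.68 MPa


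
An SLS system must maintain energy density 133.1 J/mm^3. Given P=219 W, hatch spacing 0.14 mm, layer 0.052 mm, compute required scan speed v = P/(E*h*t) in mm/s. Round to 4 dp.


v = 219 / (133.1*0.14*0.052) = 226.0137 mm/s


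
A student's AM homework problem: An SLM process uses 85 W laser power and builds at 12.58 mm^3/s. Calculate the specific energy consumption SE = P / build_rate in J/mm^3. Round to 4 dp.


SE = 85 / 12.58 = 6.7568 J/mm^3


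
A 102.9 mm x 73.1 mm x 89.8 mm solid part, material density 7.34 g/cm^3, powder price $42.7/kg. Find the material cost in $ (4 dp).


V = 102.9 * 73.1 * 89.8 = 675474.702 mm^3 = 675.474702 cm^3
Mass = 675.474702 * 7.34 / 1000 = 4.95798431 kg
Cost = 4.95798431 * 42.7 = 211.7059 $


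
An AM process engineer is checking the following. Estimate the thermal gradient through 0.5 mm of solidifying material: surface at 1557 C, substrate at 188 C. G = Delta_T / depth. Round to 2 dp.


G = (1557-188)/0.5 = 2738.0 C/mm


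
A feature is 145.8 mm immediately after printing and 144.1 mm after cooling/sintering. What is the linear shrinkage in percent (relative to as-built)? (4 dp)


Shrinkage = ((145.8-144.1)/145.8)*100 = 1.166 %


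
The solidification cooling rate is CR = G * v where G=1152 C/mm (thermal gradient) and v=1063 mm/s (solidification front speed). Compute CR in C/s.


CR = 1152 * 1063 = 1224576 C/s


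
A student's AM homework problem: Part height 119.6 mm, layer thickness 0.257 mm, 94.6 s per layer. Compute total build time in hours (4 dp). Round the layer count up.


Layers = ceil(119.6/0.257) = 466
t = 466 * 94.6 / 3600 = 12.2454 hrs


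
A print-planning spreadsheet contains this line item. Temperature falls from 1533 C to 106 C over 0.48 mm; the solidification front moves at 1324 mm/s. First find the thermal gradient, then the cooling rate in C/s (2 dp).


G = (1533-106)/0.48 = 2972.91666667 C/mm
CR = 2972.91666667 * 1324 = 3936141.67 C/s


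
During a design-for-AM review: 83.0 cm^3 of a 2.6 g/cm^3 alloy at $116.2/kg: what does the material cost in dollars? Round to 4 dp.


Mass = 83.0*2.6/1000 = 0.2158 kg
Cost = 0.2158 * 116.2 = 25.076 $


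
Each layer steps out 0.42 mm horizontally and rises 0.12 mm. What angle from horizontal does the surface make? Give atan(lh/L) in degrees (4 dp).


angle = atan(0.12/0.42) = 15.9454 degrees


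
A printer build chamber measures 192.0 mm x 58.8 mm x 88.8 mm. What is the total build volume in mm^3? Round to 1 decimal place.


V = 192.0 * 58.8 * 88.8 = 1002516.5 mm^3


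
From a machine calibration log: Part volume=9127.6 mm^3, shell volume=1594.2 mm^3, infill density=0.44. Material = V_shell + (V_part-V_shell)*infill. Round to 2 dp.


V_infill = (9127.6 - 1594.2) * 0.44 = 3314.7
V_total = 1594.2 + 3314.7 = 4908.9 mm^3


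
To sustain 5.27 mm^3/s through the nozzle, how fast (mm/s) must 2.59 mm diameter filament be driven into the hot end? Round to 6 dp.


A = pi*(2.59/2)^2 = 5.268529
v = 5.27 / 5.268529 = 1.000279 mm/s


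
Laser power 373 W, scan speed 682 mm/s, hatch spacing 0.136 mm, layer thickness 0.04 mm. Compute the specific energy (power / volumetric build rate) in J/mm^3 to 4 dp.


Build rate = 682 * 0.136 * 0.04 = 3.71008 mm^3/s
SE = 373 / 3.71008 = 100.5369 J/mm^3


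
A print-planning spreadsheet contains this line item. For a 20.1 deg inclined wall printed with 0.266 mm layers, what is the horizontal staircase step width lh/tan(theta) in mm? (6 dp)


step = 0.266 / tan(20.1) = 0.726879 mm


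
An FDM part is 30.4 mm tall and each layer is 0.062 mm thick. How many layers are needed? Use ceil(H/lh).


Layers = ceil(30.4/0.062) = 491


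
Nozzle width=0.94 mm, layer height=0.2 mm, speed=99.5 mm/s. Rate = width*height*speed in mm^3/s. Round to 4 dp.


Rate = 0.94 * 0.2 * 99.5 = 18.706 mm^3/s


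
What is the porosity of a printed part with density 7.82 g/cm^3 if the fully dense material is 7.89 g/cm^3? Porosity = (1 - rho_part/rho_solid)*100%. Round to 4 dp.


Porosity = (1-7.82/7.89)*100 = 0.8872 %


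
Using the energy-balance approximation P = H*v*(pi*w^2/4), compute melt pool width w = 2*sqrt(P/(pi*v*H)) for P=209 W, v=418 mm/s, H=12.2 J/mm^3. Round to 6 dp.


w = 2*sqrt(209/(pi*418*12.2)) = 0.228434 mm


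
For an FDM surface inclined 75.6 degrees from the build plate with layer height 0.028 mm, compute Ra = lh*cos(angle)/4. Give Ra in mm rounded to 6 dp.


Ra = 0.028 * cos(75.6) / 4 = 0.001741 mm


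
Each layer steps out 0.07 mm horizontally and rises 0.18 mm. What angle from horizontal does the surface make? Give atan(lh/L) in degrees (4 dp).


angle = atan(0.18/0.07) = 68.7495 degrees


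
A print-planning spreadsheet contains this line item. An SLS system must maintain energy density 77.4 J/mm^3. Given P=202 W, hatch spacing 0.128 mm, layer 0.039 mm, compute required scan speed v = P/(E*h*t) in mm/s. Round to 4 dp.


v = 202 / (77.4*0.128*0.039) = 522.8003 mm/s


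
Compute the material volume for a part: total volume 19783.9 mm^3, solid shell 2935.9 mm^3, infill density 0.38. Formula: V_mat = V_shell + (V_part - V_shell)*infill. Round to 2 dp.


V_infill = (19783.9 - 2935.9) * 0.38 = 6402.24
V_total = 2935.9 + 6402.24 = 9338.14 mm^3


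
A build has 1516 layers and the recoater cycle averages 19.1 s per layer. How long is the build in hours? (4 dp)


t = 1516 * 19.1 / 3600 = 8.0432 hrs


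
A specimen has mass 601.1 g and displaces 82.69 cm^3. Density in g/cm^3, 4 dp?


rho = 601.1 / 82.69 = 7.2693 g/cm^3


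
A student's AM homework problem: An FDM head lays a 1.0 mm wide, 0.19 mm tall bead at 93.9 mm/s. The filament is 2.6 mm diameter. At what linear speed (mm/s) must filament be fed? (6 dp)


Q = 1.0 * 0.19 * 93.9 = 17.841 mm^3/s
A_fil = pi*(2.6/2)^2 = 5.30929158 mm^2
v_feed = 17.841 / 5.30929158 = 3.360335 mm/s


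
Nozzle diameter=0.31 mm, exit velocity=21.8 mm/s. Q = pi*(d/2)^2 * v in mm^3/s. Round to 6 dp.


A = pi*(0.31/2)^2 = 0.07547676 mm^2
Q = 0.07547676 * 21.8 = 1.645393 mm^3/s


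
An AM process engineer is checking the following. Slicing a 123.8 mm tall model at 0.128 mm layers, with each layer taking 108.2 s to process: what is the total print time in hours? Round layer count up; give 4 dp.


Layers = ceil(123.8/0.128) = 968
t = 968 * 108.2 / 3600 = 29.0938 hrs


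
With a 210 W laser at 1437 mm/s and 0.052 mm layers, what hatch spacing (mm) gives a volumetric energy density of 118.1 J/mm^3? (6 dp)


h = 210 / (118.1*1437*0.052) = 0.023796 mm


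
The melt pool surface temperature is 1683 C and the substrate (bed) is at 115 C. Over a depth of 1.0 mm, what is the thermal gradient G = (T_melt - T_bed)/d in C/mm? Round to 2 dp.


G = (1683-115)/1.0 = 1568.0 C/mm


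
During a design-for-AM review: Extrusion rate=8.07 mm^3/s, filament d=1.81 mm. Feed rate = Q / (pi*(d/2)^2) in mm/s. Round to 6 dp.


A = pi*(1.81/2)^2 = 2.573043
v = 8.07 / 2.573043 = 3.136364 mm/s


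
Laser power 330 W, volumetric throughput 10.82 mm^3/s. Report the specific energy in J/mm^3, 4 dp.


SE = 330 / 10.82 = 30.4991 J/mm^3


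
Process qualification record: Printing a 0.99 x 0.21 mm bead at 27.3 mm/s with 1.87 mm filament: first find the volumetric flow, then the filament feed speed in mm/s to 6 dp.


Q = 0.99 * 0.21 * 27.3 = 5.67567 mm^3/s
A_fil = pi*(1.87/2)^2 = 2.74645884 mm^2
v_feed = 5.67567 / 2.74645884 = 2.066541 mm/s


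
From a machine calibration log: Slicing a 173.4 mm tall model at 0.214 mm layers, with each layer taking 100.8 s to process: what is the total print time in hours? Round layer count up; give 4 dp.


Layers = ceil(173.4/0.214) = 811
t = 811 * 100.8 / 3600 = 22.708 hrs


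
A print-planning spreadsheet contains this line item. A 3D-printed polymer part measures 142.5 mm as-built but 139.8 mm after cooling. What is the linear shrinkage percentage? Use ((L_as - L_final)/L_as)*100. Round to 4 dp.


Shrinkage = ((142.5-139.8)/142.5)*100 = 1.8947 %


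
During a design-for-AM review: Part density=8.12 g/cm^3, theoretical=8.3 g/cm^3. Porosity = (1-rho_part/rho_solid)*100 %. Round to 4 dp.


Porosity = (1-8.12/8.3)*100 = 2.1687 %


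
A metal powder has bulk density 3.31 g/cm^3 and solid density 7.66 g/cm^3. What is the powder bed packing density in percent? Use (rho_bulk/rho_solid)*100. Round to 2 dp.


Packing = (3.31/7.66)*100 = 43.21 %


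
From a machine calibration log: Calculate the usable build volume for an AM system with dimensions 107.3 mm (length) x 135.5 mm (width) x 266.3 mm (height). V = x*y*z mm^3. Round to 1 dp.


V = 107.3 * 135.5 * 266.3 = 3871775.6 mm^3


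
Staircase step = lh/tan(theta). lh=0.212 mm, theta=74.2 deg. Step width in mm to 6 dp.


step = 0.212 / tan(74.2) = 0.05999 mm


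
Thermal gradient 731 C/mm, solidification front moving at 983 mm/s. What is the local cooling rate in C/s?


CR = 731 * 983 = 718573 C/s


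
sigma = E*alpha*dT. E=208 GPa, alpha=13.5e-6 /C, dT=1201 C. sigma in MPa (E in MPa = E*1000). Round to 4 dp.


sigma = 208*1000 * 13.5e-6 * 1201 = 3372.408 MPa


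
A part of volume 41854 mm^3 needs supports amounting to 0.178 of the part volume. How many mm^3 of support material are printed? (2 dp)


V_support = 41854 * 0.178 = 7450.01 mm^3


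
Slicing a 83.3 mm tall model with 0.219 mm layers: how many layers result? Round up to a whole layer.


Layers = ceil(83.3/0.219) = 381


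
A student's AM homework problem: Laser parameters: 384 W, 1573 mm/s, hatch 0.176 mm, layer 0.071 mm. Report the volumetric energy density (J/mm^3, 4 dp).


E = 384 / (1573*0.176*0.071) = 19.5358 J/mm^3


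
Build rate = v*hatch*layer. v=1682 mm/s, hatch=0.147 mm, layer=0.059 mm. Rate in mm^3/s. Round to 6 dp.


Rate = 1682 * 0.147 * 0.059 = 14.587986 mm^3/s


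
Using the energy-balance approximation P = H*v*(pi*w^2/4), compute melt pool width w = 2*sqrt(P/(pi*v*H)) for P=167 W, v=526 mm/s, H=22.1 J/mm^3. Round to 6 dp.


w = 2*sqrt(167/(pi*526*22.1)) = 0.135246 mm


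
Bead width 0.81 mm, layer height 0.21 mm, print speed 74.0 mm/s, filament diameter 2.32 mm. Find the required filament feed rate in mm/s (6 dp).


Q = 0.81 * 0.21 * 74.0 = 12.5874 mm^3/s
A_fil = pi*(2.32/2)^2 = 4.22732707 mm^2
v_feed = 12.5874 / 4.22732707 = 2.977626 mm/s


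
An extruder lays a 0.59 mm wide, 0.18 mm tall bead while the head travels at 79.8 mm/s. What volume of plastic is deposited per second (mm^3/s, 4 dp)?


Rate = 0.59 * 0.18 * 79.8 = 8.4748 mm^3/s


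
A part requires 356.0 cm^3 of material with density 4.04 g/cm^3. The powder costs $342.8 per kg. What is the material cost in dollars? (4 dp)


Mass = 356.0*4.04/1000 = 1.43824 kg
Cost = 1.43824 * 342.8 = 493.0287 $


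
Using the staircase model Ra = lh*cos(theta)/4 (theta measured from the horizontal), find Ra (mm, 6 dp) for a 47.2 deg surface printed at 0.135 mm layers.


Ra = 0.135 * cos(47.2) / 4 = 0.022931 mm


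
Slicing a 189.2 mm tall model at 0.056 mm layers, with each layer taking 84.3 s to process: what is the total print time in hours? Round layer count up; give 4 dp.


Layers = ceil(189.2/0.056) = 3379
t = 3379 * 84.3 / 3600 = 79.1249 hrs


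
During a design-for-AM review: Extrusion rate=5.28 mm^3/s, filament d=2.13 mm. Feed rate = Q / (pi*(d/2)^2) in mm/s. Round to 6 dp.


A = pi*(2.13/2)^2 = 3.563273
v = 5.28 / 3.563273 = 1.481784 mm/s


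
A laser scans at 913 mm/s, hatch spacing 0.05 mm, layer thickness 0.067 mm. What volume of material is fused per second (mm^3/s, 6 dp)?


Rate = 913 * 0.05 * 0.067 = 3.05855 mm^3/s


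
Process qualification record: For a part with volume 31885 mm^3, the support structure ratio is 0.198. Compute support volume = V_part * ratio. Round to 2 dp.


V_support = 31885 * 0.198 = 6313.23 mm^3


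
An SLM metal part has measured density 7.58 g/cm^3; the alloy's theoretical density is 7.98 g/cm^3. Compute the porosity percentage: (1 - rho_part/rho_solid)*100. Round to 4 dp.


Porosity = (1-7.58/7.98)*100 = 5.0125 %


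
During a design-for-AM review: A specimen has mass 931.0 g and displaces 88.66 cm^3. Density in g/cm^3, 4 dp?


rho = 931.0 / 88.66 = 10.5008 g/cm^3


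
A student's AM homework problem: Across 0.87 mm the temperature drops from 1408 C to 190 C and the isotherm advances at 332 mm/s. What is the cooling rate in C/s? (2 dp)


G = (1408-190)/0.87 = 1400.0 C/mm
CR = 1400.0 * 332 = 464800.0 C/s


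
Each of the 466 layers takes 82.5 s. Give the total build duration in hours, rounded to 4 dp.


t = 466 * 82.5 / 3600 = 10.6792 hrs


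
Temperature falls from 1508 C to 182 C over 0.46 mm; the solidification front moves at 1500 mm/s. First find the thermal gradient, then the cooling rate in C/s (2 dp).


G = (1508-182)/0.46 = 2882.60869565 C/mm
CR = 2882.60869565 * 1500 = 4323913.04 C/s


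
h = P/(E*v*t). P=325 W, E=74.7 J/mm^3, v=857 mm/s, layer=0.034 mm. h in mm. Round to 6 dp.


h = 325 / (74.7*857*0.034) = 0.149315 mm


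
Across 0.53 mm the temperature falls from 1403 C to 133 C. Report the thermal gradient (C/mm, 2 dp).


G = (1403-133)/0.53 = 2396.23 C/mm


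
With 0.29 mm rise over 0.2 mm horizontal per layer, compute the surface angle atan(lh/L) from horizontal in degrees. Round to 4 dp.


angle = atan(0.29/0.2) = 55.4077 degrees


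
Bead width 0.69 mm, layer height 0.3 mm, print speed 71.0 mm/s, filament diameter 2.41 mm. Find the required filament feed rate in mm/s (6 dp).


Q = 0.69 * 0.3 * 71.0 = 14.697 mm^3/s
A_fil = pi*(2.41/2)^2 = 4.56167107 mm^2
v_feed = 14.697 / 4.56167107 = 3.221846 mm/s


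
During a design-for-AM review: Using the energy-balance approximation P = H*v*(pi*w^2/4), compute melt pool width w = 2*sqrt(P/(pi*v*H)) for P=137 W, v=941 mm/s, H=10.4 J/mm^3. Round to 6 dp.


w = 2*sqrt(137/(pi*941*10.4)) = 0.133507 mm


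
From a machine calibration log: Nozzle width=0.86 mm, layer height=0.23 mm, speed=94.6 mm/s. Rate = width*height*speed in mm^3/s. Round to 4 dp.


Rate = 0.86 * 0.23 * 94.6 = 18.7119 mm^3/s


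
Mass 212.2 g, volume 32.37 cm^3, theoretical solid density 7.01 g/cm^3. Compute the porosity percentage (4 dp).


rho_part = 212.2 / 32.37 = 6.55545258 g/cm^3
Porosity = (1 - 6.55545258/7.01)*100 = 6.4843 %


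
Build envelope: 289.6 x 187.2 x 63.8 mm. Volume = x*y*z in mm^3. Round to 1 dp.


V = 289.6 * 187.2 * 63.8 = 3458797.1 mm^3


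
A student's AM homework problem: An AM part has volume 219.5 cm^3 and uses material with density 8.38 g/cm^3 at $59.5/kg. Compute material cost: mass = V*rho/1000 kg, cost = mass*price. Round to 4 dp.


Mass = 219.5*8.38/1000 = 1.83941 kg
Cost = 1.83941 * 59.5 = 109.4449 $


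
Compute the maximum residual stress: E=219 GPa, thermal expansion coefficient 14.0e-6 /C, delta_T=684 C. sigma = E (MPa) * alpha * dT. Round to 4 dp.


sigma = 219*1000 * 14.0e-6 * 684 = 2097.144 MPa


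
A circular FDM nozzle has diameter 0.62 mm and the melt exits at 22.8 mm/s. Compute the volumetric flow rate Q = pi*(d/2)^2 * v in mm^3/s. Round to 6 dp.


A = pi*(0.62/2)^2 = 0.30190705 mm^2
Q = 0.30190705 * 22.8 = 6.883481 mm^3/s


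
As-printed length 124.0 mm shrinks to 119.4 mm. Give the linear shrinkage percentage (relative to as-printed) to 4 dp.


Shrinkage = ((124.0-119.4)/124.0)*100 = 3.7097 %


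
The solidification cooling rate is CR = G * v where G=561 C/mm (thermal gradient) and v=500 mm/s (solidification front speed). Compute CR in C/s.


CR = 561 * 500 = 280500 C/s


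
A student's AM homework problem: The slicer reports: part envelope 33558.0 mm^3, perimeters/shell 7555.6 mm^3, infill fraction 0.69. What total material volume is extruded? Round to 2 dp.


V_infill = (33558.0 - 7555.6) * 0.69 = 17941.66
V_total = 7555.6 + 17941.66 = 25497.26 mm^3


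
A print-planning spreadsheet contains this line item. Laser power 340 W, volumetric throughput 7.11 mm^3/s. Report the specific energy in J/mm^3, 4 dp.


SE = 340 / 7.11 = 47.82 J/mm^3


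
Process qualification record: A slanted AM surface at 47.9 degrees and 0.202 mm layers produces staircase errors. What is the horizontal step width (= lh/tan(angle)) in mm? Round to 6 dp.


step = 0.202 / tan(47.9) = 0.182521 mm


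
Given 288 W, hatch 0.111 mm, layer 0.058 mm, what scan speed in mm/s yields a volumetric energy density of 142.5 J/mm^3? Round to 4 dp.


v = 288 / (142.5*0.111*0.058) = 313.9255 mm/s


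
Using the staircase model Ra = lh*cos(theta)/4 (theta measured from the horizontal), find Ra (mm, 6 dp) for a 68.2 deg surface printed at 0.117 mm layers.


Ra = 0.117 * cos(68.2) / 4 = 0.010863 mm


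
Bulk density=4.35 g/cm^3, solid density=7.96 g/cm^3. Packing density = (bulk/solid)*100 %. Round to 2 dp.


Packing = (4.35/7.96)*100 = 54.65 %
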